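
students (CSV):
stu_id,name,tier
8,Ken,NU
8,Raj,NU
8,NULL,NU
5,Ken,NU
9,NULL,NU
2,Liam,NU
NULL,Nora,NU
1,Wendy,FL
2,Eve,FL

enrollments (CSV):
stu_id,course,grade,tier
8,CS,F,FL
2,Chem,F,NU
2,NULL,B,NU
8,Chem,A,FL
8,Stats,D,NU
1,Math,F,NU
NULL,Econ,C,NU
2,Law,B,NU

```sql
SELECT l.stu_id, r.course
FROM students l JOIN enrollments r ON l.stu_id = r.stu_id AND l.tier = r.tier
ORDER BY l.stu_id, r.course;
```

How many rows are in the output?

6

INNER JOIN keeps only pairs where the ON condition holds.
Matching on l.stu_id = r.stu_id AND l.tier = r.tier. A NULL in a compared column never satisfies the condition.
Matched pairs: 6.
Total: 6 rows.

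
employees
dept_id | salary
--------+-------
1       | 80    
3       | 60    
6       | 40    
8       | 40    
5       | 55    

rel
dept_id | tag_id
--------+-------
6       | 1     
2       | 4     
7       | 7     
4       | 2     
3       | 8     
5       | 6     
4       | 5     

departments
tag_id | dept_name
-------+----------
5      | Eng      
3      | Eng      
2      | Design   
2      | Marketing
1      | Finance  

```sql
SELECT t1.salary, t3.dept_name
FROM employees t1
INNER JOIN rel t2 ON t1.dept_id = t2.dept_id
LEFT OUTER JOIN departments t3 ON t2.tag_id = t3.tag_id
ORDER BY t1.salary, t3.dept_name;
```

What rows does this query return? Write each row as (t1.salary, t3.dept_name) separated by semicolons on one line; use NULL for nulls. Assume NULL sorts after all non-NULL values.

(40, Finance); (55, NULL); (60, NULL)

Evaluate left to right. First `employees t1 INNER JOIN rel t2` on dept_id: 3 row(s).
Then LEFT JOIN `departments t3` on tag_id: each of those 3 rows is kept; rows whose t2.tag_id has no match in t3 get NULL for t3's columns.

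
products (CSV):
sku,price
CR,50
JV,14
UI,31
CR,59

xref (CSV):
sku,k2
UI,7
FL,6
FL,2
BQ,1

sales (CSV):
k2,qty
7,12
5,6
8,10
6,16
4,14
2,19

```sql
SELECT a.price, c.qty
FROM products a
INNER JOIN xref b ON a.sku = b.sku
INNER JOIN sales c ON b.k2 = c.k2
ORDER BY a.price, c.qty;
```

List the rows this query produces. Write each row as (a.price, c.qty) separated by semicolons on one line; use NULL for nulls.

Step 1 — a INNER JOIN b on sku → 1 row(s).
Then INNER JOIN `sales c` on k2: keep only rows whose b.k2 appears in c.

(31, 12)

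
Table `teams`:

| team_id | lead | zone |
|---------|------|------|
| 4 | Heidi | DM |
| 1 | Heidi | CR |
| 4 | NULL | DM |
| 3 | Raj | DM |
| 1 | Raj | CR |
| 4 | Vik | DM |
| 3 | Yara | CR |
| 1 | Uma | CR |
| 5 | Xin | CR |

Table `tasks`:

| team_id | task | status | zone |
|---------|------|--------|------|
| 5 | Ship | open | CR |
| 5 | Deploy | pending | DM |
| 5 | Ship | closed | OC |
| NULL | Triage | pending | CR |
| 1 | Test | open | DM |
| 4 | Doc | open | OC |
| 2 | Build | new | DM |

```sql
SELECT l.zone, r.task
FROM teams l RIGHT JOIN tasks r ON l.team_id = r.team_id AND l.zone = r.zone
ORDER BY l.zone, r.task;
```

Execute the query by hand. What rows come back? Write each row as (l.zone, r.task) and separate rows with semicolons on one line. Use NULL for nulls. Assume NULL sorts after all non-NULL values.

(CR, Ship); (NULL, Build); (NULL, Deploy); (NULL, Doc); (NULL, Ship); (NULL, Test); (NULL, Triage)

RIGHT JOIN keeps every row from `tasks`; unmatched rows get NULL for `teams`'s columns.
Matching on l.team_id = r.team_id AND l.zone = r.zone. A NULL in a compared column never satisfies the condition.
Matched pairs: 1; unmatched r rows kept: 6.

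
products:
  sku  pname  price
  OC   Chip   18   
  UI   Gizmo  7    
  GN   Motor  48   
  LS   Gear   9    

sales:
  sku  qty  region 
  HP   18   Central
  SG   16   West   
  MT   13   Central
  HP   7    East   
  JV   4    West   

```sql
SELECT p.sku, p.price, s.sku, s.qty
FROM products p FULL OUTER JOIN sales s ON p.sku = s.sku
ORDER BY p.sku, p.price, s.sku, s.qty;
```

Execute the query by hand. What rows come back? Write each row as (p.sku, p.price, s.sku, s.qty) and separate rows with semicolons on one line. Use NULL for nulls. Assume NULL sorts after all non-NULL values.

(GN, 48, NULL, NULL); (LS, 9, NULL, NULL); (OC, 18, NULL, NULL); (UI, 7, NULL, NULL); (NULL, NULL, HP, 7); (NULL, NULL, HP, 18); (NULL, NULL, JV, 4); (NULL, NULL, MT, 13); (NULL, NULL, SG, 16)

FULL OUTER JOIN keeps every row from both sides; unmatched rows get NULL for the other side's columns.
Matching on p.sku = s.sku.
- p[0] sku=OC → no match; kept with NULLs on the s side.
- p[1] sku=UI → no match; kept with NULLs on the s side.
- p[2] sku=GN → no match; kept with NULLs on the s side.
- p[3] sku=LS → no match; kept with NULLs on the s side.
- 5 row(s) from s found no p partner → padded with NULL.
After projecting and ordering:
p.sku | p.price | s.sku | s.qty
GN | 48 | NULL | NULL
LS | 9 | NULL | NULL
OC | 18 | NULL | NULL
UI | 7 | NULL | NULL
NULL | NULL | HP | 7
NULL | NULL | HP | 18
NULL | NULL | JV | 4
NULL | NULL | MT | 13
NULL | NULL | SG | 16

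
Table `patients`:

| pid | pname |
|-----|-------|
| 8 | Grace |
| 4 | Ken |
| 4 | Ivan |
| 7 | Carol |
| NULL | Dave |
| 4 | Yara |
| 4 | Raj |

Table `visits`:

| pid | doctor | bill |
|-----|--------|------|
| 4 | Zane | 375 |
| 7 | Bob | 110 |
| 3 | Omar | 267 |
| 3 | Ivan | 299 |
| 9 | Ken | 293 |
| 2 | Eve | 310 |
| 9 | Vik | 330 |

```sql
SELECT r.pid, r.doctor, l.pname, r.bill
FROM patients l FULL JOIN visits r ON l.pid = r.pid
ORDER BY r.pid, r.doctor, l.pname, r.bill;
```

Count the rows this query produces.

12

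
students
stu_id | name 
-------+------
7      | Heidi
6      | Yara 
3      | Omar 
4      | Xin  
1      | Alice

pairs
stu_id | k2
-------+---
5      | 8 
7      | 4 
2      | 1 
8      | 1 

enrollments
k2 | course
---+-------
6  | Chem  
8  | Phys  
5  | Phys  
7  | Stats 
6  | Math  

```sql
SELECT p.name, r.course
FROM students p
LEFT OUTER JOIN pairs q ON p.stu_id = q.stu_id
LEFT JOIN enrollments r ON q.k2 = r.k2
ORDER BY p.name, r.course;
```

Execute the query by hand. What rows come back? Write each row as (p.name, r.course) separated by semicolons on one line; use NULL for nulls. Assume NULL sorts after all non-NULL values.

(Alice, NULL); (Heidi, NULL); (Omar, NULL); (Xin, NULL); (Yara, NULL)

Evaluate left to right. First `students p LEFT JOIN pairs q` on stu_id: 5 row(s).
Then LEFT JOIN `enrollments r` on k2: each of those 5 rows is kept; rows whose q.k2 has no match in r get NULL for r's columns.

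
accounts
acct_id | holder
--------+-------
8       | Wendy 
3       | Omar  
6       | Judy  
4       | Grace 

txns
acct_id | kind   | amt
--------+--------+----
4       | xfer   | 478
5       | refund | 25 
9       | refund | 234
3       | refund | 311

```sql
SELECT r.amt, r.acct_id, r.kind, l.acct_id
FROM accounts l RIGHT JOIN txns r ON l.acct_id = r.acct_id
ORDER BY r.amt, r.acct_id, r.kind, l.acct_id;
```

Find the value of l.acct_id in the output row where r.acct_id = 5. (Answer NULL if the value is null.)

NULL

RIGHT JOIN keeps every row from `txns`; unmatched rows get NULL for `accounts`'s columns.
Matching on l.acct_id = r.acct_id.
Matched pairs: 2; unmatched r rows kept: 2.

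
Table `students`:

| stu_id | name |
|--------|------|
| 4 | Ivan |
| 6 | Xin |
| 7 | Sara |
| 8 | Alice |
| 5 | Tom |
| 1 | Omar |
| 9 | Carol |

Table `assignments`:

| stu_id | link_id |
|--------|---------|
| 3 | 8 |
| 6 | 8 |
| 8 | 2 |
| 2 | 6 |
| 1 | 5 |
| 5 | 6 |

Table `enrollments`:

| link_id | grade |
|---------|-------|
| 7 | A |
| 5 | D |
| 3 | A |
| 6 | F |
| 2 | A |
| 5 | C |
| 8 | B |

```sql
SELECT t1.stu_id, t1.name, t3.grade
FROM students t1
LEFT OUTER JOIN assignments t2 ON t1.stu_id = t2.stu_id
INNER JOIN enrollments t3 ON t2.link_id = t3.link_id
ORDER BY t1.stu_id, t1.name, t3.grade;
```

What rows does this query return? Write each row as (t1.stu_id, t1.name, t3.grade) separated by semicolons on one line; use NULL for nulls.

(1, Omar, C); (1, Omar, D); (5, Tom, F); (6, Xin, B); (8, Alice, A)

Evaluate left to right. First `students t1 LEFT JOIN assignments t2` on stu_id: 7 row(s).
Then INNER JOIN `enrollments t3` on link_id: keep only rows whose t2.link_id appears in t3.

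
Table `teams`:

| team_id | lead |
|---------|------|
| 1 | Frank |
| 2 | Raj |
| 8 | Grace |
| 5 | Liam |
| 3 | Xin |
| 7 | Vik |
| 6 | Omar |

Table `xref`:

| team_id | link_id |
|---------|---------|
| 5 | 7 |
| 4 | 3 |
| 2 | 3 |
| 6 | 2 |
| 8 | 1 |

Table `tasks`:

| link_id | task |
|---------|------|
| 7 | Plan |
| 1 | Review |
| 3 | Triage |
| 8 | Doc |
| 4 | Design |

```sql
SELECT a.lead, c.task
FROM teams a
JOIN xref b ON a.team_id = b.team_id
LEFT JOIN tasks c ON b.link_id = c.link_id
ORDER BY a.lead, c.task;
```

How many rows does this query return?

Evaluate left to right. First `teams a INNER JOIN xref b` on team_id: 4 row(s).
Then LEFT JOIN `tasks c` on link_id: each of those 4 rows is kept; rows whose b.link_id has no match in c get NULL for c's columns.
Result: 4 row(s).

4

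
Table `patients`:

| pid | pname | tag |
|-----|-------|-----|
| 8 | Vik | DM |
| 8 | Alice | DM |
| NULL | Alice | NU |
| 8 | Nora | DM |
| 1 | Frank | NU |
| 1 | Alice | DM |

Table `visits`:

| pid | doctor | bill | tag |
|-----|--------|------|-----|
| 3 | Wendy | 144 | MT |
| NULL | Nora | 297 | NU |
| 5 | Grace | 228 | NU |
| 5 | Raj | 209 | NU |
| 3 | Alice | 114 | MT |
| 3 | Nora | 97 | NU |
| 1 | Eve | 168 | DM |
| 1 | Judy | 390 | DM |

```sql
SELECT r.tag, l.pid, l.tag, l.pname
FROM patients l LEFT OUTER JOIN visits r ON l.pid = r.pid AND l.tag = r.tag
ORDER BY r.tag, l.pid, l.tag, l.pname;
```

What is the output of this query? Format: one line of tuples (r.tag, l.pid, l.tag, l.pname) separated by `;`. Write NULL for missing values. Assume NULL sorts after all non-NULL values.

LEFT JOIN keeps every row from `patients`; unmatched rows get NULL for `visits`'s columns.
Matching on l.pid = r.pid AND l.tag = r.tag. A NULL in a compared column never satisfies the condition.
- l row (pid=8, tag=DM): no match → kept, r columns NULL.
- l row (pid=8, tag=DM): no match → kept, r columns NULL.
- l row (pid=NULL, tag=NU): no match → kept, r columns NULL.
- l row (pid=8, tag=DM): no match → kept, r columns NULL.
- l row (pid=1, tag=NU): no match → kept, r columns NULL.
- l row (pid=1, tag=DM): matches 2 r row(s) → 2 output row(s).
After projecting and ordering:
r.tag | l.pid | l.tag | l.pname
DM | 1 | DM | Alice
DM | 1 | DM | Alice
NULL | 1 | NU | Frank
NULL | 8 | DM | Alice
NULL | 8 | DM | Nora
NULL | 8 | DM | Vik
NULL | NULL | NU | Alice

(DM, 1, DM, Alice); (DM, 1, DM, Alice); (NULL, 1, NU, Frank); (NULL, 8, DM, Alice); (NULL, 8, DM, Nora); (NULL, 8, DM, Vik); (NULL, NULL, NU, Alice)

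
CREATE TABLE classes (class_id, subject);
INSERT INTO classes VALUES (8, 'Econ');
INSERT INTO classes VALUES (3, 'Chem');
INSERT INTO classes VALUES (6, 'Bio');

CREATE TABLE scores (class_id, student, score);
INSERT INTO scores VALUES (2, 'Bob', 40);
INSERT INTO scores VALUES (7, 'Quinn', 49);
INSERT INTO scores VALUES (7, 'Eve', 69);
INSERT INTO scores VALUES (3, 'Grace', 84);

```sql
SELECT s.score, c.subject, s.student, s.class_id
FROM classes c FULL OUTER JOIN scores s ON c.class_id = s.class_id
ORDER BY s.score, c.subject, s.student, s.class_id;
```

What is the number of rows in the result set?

FULL OUTER JOIN keeps every row from both sides; unmatched rows get NULL for the other side's columns.
Matching on c.class_id = s.class_id.
- c (class_id=8) has no partner → padded with NULL.
- c (class_id=3) pairs with 1 row(s) of s.
- c (class_id=6) has no partner → padded with NULL.
- 3 s row(s) had no c match → kept, c columns NULL.
Total: 1 matched + 5 padded = 6 rows.

6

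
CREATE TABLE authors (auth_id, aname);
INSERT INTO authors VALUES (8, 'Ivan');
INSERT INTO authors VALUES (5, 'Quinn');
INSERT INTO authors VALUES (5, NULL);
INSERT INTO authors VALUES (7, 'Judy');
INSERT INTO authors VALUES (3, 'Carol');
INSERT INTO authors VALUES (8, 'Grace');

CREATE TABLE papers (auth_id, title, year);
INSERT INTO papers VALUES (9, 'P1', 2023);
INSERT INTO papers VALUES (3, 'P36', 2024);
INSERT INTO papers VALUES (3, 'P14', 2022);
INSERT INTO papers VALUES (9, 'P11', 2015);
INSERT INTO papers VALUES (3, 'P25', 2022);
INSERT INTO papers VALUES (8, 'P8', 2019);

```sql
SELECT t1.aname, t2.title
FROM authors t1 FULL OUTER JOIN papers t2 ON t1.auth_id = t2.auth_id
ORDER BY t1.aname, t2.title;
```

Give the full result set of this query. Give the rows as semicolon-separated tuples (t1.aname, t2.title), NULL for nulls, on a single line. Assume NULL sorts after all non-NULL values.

(Carol, P14); (Carol, P25); (Carol, P36); (Grace, P8); (Ivan, P8); (Judy, NULL); (Quinn, NULL); (NULL, P1); (NULL, P11); (NULL, NULL)

FULL OUTER JOIN keeps every row from both sides; unmatched rows get NULL for the other side's columns.
Matching on t1.auth_id = t2.auth_id.
- t1 (auth_id=8) pairs with 1 row(s) of t2.
- t1 (auth_id=5) has no partner → padded with NULL.
- t1 (auth_id=5) has no partner → padded with NULL.
- t1 (auth_id=7) has no partner → padded with NULL.
- t1 (auth_id=3) pairs with 3 row(s) of t2.
- t1 (auth_id=8) pairs with 1 row(s) of t2.
- plus 2 unmatched t2 row(s), each kept with NULL t1 columns.
After projecting and ordering:
t1.aname | t2.title
Carol | P14
Carol | P25
Carol | P36
Grace | P8
Ivan | P8
Judy | NULL
Quinn | NULL
NULL | P1
NULL | P11
NULL | NULL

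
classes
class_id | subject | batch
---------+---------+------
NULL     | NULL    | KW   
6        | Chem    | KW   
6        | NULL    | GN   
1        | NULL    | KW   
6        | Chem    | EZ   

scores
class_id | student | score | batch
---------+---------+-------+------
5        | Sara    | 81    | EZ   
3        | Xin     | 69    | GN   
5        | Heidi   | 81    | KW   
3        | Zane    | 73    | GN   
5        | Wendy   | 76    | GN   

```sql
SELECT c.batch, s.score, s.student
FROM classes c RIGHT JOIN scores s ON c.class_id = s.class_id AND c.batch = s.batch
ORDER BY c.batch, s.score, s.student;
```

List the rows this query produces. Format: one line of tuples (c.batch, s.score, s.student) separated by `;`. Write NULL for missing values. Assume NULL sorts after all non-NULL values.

(NULL, 69, Xin); (NULL, 73, Zane); (NULL, 76, Wendy); (NULL, 81, Heidi); (NULL, 81, Sara)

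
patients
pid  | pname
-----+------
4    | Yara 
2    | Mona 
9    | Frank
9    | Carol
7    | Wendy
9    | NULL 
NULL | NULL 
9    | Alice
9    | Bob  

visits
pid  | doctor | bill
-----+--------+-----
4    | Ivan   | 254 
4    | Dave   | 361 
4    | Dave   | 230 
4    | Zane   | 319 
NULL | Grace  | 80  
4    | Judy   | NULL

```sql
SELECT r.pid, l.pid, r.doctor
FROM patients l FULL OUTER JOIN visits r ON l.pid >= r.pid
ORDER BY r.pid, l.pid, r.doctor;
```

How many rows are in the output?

FULL OUTER JOIN keeps every row from both sides; unmatched rows get NULL for the other side's columns.
Matching on l.pid >= r.pid. A NULL in a compared column never satisfies the condition.
- l row (pid=4): matches 5 r row(s) → 5 output row(s).
- l row (pid=2): no match → kept, r columns NULL.
- l row (pid=9): matches 5 r row(s) → 5 output row(s).
- l row (pid=9): matches 5 r row(s) → 5 output row(s).
- l row (pid=7): matches 5 r row(s) → 5 output row(s).
- l row (pid=9): matches 5 r row(s) → 5 output row(s).
- l row (pid=NULL): no match → kept, r columns NULL.
- l row (pid=9): matches 5 r row(s) → 5 output row(s).
- l row (pid=9): matches 5 r row(s) → 5 output row(s).
- 1 r row(s) had no l match → kept, l columns NULL.
Total: 35 matched + 3 padded = 38 rows.

38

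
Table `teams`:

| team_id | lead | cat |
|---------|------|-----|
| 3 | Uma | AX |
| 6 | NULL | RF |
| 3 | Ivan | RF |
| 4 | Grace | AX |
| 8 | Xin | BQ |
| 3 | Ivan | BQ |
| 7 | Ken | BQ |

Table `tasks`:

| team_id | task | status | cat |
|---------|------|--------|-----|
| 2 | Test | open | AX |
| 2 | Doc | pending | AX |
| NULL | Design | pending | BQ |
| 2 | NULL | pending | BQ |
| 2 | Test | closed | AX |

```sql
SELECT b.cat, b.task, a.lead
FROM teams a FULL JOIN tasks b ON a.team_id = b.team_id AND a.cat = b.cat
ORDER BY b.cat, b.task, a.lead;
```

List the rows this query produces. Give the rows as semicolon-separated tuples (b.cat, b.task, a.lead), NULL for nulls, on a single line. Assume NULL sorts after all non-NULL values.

FULL OUTER JOIN keeps every row from both sides; unmatched rows get NULL for the other side's columns.
Matching on a.team_id = b.team_id AND a.cat = b.cat. A NULL in a compared column never satisfies the condition.
Matched pairs: 0; unmatched a rows kept: 7; unmatched b rows kept: 5.

(AX, Doc, NULL); (AX, Test, NULL); (AX, Test, NULL); (BQ, Design, NULL); (BQ, NULL, NULL); (NULL, NULL, Grace); (NULL, NULL, Ivan); (NULL, NULL, Ivan); (NULL, NULL, Ken); (NULL, NULL, Uma); (NULL, NULL, Xin); (NULL, NULL, NULL)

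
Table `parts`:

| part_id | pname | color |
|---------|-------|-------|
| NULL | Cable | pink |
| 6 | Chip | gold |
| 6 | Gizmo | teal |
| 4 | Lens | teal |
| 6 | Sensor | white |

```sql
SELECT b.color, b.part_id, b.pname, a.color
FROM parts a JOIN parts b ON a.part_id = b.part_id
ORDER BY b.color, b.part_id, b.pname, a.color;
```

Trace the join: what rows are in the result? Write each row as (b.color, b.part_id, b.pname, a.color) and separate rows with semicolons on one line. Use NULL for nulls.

(gold, 6, Chip, gold); (gold, 6, Chip, teal); (gold, 6, Chip, white); (teal, 4, Lens, teal); (teal, 6, Gizmo, gold); (teal, 6, Gizmo, teal); (teal, 6, Gizmo, white); (white, 6, Sensor, gold); (white, 6, Sensor, teal); (white, 6, Sensor, white)

INNER JOIN keeps only pairs where the ON condition holds.
Matching on a.part_id = b.part_id. A NULL in a compared column never satisfies the condition.
Matched pairs: 10.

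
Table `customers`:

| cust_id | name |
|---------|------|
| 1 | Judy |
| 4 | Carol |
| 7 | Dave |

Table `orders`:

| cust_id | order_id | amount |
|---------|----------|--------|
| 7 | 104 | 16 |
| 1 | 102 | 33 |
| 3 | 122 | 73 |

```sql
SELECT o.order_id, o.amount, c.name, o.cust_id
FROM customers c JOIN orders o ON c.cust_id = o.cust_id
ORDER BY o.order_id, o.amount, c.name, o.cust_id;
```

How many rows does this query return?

2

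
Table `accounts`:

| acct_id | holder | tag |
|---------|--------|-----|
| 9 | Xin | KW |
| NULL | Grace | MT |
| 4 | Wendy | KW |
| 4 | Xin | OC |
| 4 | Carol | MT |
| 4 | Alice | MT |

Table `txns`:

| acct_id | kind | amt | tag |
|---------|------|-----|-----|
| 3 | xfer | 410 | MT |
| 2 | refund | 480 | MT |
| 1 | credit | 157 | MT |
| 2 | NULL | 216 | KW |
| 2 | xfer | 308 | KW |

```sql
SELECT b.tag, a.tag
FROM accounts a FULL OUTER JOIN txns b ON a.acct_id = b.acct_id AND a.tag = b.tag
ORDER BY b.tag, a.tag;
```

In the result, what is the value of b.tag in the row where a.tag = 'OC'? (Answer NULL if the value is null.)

NULL

FULL OUTER JOIN keeps every row from both sides; unmatched rows get NULL for the other side's columns.
Matching on a.acct_id = b.acct_id AND a.tag = b.tag. A NULL in a compared column never satisfies the condition.
Matched pairs: 0; unmatched a rows kept: 6; unmatched b rows kept: 5.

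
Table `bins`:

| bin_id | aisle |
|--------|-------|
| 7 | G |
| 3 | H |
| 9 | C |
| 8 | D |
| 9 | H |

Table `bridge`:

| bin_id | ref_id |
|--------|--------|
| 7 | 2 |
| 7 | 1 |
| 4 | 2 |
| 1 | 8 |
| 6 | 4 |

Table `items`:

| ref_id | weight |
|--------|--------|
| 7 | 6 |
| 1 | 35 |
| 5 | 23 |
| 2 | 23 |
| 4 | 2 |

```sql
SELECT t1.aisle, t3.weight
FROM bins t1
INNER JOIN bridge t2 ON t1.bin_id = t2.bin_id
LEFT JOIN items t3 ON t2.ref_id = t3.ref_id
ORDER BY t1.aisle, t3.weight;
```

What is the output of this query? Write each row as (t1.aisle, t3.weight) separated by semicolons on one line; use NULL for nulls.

(G, 23); (G, 35)

Step 1 — t1 INNER JOIN t2 on bin_id → 2 row(s).
Then LEFT JOIN `items t3` on ref_id: each of those 2 rows is kept; rows whose t2.ref_id has no match in t3 get NULL for t3's columns.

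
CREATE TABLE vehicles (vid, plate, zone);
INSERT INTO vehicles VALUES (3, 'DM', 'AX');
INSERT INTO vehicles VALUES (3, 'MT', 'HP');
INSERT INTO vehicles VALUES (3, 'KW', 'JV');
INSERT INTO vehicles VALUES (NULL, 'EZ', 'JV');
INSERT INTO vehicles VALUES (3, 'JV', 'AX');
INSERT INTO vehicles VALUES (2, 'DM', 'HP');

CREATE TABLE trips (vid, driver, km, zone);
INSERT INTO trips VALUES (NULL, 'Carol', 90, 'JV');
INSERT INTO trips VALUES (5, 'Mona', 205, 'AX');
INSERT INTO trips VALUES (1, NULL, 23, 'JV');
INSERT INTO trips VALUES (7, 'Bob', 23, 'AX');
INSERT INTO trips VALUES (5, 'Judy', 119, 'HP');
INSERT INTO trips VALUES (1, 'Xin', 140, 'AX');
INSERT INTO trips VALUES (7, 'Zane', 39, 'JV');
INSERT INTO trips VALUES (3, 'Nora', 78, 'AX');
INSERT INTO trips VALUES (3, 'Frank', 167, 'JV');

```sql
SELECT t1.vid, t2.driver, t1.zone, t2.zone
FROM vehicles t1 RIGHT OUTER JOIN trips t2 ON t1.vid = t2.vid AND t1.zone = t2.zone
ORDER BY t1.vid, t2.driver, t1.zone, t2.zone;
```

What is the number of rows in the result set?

10

RIGHT JOIN keeps every row from `trips`; unmatched rows get NULL for `vehicles`'s columns.
Matching on t1.vid = t2.vid AND t1.zone = t2.zone. A NULL in a compared column never satisfies the condition.
- t1 (vid=3, zone=AX) pairs with 1 row(s) of t2.
- t1 (vid=3, zone=HP) has no partner in t2.
- t1 (vid=3, zone=JV) pairs with 1 row(s) of t2.
- t1 (vid=NULL, zone=JV) has no partner in t2.
- t1 (vid=3, zone=AX) pairs with 1 row(s) of t2.
- t1 (vid=2, zone=HP) has no partner in t2.
- plus 7 unmatched t2 row(s), each kept with NULL t1 columns.
Total: 3 matched + 7 padded = 10 rows.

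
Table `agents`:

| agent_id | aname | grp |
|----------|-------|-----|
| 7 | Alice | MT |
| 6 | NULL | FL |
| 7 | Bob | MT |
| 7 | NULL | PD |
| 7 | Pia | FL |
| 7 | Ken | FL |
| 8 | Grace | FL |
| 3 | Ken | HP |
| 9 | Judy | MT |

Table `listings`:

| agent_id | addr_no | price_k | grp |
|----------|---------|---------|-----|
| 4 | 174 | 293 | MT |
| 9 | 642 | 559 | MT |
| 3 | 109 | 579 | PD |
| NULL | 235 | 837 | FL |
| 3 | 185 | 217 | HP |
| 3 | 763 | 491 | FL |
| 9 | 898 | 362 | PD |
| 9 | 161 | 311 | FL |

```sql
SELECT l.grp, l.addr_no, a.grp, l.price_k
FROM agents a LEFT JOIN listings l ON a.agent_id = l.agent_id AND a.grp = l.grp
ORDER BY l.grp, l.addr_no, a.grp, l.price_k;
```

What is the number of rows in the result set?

LEFT JOIN keeps every row from `agents`; unmatched rows get NULL for `listings`'s columns.
Matching on a.agent_id = l.agent_id AND a.grp = l.grp. A NULL in a compared column never satisfies the condition.
- a (agent_id=7, grp=MT) has no partner → padded with NULL.
- a (agent_id=6, grp=FL) has no partner → padded with NULL.
- a (agent_id=7, grp=MT) has no partner → padded with NULL.
- a (agent_id=7, grp=PD) has no partner → padded with NULL.
- a (agent_id=7, grp=FL) has no partner → padded with NULL.
- a (agent_id=7, grp=FL) has no partner → padded with NULL.
- a (agent_id=8, grp=FL) has no partner → padded with NULL.
- a (agent_id=3, grp=HP) pairs with 1 row(s) of l.
- a (agent_id=9, grp=MT) pairs with 1 row(s) of l.
Total: 2 matched + 7 padded = 9 rows.

9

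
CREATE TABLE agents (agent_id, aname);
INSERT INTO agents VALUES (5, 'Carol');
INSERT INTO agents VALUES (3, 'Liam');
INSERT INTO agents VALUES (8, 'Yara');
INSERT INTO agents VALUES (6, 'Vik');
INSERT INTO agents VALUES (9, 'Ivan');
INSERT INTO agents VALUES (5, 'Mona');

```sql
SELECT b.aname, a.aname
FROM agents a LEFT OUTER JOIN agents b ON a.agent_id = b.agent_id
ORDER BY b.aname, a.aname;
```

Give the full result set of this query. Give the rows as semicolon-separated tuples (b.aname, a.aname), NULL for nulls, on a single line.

(Carol, Carol); (Carol, Mona); (Ivan, Ivan); (Liam, Liam); (Mona, Carol); (Mona, Mona); (Vik, Vik); (Yara, Yara)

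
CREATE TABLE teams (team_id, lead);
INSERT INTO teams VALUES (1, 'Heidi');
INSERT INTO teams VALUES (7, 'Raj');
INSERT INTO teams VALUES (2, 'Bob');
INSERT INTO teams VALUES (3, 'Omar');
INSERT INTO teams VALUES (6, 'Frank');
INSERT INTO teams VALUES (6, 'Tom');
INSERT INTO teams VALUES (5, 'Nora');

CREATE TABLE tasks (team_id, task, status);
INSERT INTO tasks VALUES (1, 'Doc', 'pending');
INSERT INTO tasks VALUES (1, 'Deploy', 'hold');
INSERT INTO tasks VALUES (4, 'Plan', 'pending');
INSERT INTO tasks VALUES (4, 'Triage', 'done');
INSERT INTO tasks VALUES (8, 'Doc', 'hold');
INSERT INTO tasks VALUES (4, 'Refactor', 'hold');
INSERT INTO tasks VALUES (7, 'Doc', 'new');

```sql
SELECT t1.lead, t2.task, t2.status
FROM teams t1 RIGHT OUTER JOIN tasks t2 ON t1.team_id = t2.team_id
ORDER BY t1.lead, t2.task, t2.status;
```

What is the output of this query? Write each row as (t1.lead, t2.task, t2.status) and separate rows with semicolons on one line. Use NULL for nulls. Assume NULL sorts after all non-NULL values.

(Heidi, Deploy, hold); (Heidi, Doc, pending); (Raj, Doc, new); (NULL, Doc, hold); (NULL, Plan, pending); (NULL, Refactor, hold); (NULL, Triage, done)

RIGHT JOIN keeps every row from `tasks`; unmatched rows get NULL for `teams`'s columns.
Matching on t1.team_id = t2.team_id.
Matched pairs: 3; unmatched t2 rows kept: 4.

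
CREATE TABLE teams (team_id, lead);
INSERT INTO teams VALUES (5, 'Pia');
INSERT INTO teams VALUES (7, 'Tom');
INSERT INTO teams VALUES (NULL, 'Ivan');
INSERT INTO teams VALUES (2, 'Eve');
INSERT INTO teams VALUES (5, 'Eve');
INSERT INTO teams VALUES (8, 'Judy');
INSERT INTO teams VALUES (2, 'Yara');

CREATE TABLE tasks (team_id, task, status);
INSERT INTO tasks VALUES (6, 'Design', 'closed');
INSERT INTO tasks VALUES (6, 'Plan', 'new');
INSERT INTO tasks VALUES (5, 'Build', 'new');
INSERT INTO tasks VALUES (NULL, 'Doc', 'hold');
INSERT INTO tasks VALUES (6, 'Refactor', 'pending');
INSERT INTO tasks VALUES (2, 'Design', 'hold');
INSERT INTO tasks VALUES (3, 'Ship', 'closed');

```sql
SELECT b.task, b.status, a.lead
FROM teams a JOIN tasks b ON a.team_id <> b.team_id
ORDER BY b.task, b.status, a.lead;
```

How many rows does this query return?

INNER JOIN keeps only pairs where the ON condition holds.
Matching on a.team_id <> b.team_id. A NULL in a compared column never satisfies the condition.
- a (team_id=5) pairs with 5 row(s) of b.
- a (team_id=7) pairs with 6 row(s) of b.
- a (team_id=NULL) has no partner → excluded.
- a (team_id=2) pairs with 5 row(s) of b.
- a (team_id=5) pairs with 5 row(s) of b.
- a (team_id=8) pairs with 6 row(s) of b.
- a (team_id=2) pairs with 5 row(s) of b.
Total: 32 rows.

32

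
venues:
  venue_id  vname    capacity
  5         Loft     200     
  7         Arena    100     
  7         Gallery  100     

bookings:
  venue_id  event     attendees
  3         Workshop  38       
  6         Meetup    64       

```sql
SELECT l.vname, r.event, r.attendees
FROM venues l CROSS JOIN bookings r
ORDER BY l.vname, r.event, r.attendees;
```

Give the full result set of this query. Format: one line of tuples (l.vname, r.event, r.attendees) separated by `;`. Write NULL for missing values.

(Arena, Meetup, 64); (Arena, Workshop, 38); (Gallery, Meetup, 64); (Gallery, Workshop, 38); (Loft, Meetup, 64); (Loft, Workshop, 38)

CROSS JOIN pairs every row of `venues` with every row of `bookings`: 3 × 2 = 6 rows.
After projecting and ordering:
l.vname | r.event | r.attendees
Arena | Meetup | 64
Arena | Workshop | 38
Gallery | Meetup | 64
Gallery | Workshop | 38
Loft | Meetup | 64
Loft | Workshop | 38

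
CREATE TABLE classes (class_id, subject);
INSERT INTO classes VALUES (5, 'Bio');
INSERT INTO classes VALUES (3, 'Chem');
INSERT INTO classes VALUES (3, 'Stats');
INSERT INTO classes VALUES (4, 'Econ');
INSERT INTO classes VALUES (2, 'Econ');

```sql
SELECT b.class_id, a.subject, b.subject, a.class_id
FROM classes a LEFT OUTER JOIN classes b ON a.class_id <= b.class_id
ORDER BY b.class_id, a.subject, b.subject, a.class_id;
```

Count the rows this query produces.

16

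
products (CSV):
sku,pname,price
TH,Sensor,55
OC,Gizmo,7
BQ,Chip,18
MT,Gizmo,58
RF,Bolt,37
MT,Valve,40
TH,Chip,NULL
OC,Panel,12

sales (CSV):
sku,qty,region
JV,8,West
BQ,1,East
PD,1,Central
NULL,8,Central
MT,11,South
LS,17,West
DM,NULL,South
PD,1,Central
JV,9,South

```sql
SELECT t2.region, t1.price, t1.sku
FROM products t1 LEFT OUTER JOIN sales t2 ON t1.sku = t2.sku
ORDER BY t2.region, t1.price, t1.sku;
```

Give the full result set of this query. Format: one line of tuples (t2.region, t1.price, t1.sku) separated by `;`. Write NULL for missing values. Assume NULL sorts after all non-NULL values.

LEFT JOIN keeps every row from `products`; unmatched rows get NULL for `sales`'s columns.
Matching on t1.sku = t2.sku. A NULL in a compared column never satisfies the condition.
- sku=TH: no t2 row matches, row kept with t2 columns NULL.
- sku=OC: no t2 row matches, row kept with t2 columns NULL.
- sku=BQ: 1 matching t2 row(s), so 1 row(s) emitted.
- sku=MT: 1 matching t2 row(s), so 1 row(s) emitted.
- sku=RF: no t2 row matches, row kept with t2 columns NULL.
- sku=MT: 1 matching t2 row(s), so 1 row(s) emitted.
- sku=TH: no t2 row matches, row kept with t2 columns NULL.
- sku=OC: no t2 row matches, row kept with t2 columns NULL.
After projecting and ordering:
t2.region | t1.price | t1.sku
East | 18 | BQ
South | 40 | MT
South | 58 | MT
NULL | 7 | OC
NULL | 12 | OC
NULL | 37 | RF
NULL | 55 | TH
NULL | NULL | TH

(East, 18, BQ); (South, 40, MT); (South, 58, MT); (NULL, 7, OC); (NULL, 12, OC); (NULL, 37, RF); (NULL, 55, TH); (NULL, NULL, TH)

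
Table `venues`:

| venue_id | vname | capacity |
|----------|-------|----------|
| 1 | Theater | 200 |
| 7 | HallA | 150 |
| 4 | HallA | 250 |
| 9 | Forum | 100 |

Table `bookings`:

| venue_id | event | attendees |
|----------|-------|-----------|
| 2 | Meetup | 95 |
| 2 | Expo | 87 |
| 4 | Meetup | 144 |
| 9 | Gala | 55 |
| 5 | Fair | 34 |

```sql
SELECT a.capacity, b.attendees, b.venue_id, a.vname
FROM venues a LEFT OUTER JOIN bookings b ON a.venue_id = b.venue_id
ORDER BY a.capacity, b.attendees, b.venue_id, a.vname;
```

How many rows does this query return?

4

LEFT JOIN keeps every row from `venues`; unmatched rows get NULL for `bookings`'s columns.
Matching on a.venue_id = b.venue_id.
Matched pairs: 2; unmatched a rows kept: 2.
Total: 2 matched + 2 padded = 4 rows.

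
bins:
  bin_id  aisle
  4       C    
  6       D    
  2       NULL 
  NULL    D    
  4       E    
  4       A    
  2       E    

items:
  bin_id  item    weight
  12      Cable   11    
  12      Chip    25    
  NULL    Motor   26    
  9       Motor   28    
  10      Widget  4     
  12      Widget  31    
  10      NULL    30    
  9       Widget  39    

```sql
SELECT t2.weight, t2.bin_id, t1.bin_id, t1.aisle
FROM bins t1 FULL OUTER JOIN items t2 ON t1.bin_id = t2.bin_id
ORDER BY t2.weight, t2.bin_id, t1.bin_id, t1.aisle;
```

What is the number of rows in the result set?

FULL OUTER JOIN keeps every row from both sides; unmatched rows get NULL for the other side's columns.
Matching on t1.bin_id = t2.bin_id. A NULL in a compared column never satisfies the condition.
Matched pairs: 0; unmatched t1 rows kept: 7; unmatched t2 rows kept: 8.
Total: 0 matched + 15 padded = 15 rows.

15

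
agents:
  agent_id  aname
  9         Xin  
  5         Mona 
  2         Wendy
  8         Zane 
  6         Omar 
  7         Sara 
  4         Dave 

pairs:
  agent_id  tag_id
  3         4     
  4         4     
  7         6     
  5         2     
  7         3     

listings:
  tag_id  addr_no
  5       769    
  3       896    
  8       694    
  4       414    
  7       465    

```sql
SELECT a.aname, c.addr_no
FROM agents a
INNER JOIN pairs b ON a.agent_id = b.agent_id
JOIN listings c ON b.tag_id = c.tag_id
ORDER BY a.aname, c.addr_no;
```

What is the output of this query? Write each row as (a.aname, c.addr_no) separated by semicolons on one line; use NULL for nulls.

(Dave, 414); (Sara, 896)

Joins associate left-to-right: agents INNER JOIN pairs on agent_id gives 4 intermediate row(s).
Then INNER JOIN `listings c` on tag_id: keep only rows whose b.tag_id appears in c.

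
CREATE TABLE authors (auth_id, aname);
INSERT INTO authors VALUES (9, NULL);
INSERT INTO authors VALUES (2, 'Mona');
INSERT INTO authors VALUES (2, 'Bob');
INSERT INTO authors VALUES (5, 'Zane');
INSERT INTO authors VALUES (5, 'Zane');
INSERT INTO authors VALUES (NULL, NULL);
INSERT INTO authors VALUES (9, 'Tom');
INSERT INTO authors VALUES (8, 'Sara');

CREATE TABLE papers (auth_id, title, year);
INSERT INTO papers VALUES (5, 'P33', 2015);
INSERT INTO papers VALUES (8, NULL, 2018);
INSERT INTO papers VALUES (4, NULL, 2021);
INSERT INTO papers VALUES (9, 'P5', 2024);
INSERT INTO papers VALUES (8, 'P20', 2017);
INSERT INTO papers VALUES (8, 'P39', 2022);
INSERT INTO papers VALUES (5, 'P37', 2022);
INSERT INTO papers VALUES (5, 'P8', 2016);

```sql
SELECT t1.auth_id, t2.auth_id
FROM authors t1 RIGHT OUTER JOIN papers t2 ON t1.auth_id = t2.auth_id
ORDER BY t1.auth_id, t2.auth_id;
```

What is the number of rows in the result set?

RIGHT JOIN keeps every row from `papers`; unmatched rows get NULL for `authors`'s columns.
Matching on t1.auth_id = t2.auth_id. A NULL in a compared column never satisfies the condition.
Matched pairs: 11; unmatched t2 rows kept: 1.
Total: 11 matched + 1 padded = 12 rows.

12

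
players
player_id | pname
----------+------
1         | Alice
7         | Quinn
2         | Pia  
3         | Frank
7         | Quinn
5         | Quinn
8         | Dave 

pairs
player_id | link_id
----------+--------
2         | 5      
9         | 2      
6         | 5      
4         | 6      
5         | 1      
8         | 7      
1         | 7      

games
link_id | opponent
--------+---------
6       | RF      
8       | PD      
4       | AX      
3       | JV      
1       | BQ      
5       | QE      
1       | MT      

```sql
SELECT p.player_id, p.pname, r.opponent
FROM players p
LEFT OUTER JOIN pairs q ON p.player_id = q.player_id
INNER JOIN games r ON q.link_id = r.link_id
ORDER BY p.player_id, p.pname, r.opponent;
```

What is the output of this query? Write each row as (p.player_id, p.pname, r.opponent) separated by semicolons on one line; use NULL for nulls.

(2, Pia, QE); (5, Quinn, BQ); (5, Quinn, MT)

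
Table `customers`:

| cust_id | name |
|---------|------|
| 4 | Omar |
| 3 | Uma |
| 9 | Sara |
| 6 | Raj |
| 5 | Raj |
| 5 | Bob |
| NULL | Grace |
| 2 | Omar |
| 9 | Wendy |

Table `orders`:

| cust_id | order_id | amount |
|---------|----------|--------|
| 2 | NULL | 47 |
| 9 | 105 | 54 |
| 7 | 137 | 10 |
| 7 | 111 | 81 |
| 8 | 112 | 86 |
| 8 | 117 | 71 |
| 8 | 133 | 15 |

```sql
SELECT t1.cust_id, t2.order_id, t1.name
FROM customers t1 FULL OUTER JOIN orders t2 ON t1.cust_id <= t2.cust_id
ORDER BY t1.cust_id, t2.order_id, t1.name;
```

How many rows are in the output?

40

FULL OUTER JOIN keeps every row from both sides; unmatched rows get NULL for the other side's columns.
Matching on t1.cust_id <= t2.cust_id. A NULL in a compared column never satisfies the condition.
Matched pairs: 39; unmatched t1 rows kept: 1; unmatched t2 rows kept: 0.
Total: 39 matched + 1 padded = 40 rows.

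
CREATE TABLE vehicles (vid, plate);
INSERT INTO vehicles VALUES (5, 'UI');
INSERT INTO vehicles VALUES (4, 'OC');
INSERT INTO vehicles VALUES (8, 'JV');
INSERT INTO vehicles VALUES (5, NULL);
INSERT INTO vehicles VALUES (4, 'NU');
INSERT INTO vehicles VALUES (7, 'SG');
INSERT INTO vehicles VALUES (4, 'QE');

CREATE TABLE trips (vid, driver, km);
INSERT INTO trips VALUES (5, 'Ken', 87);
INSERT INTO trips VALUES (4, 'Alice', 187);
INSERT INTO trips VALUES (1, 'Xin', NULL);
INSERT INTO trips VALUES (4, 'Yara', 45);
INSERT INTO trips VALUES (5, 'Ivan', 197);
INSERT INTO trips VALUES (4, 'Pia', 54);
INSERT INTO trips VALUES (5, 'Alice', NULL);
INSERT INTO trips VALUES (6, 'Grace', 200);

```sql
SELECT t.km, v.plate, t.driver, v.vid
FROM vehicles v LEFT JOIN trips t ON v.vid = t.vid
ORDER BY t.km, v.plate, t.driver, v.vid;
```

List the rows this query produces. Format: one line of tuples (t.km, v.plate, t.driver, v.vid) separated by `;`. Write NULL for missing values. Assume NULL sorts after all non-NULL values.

LEFT JOIN keeps every row from `vehicles`; unmatched rows get NULL for `trips`'s columns.
Matching on v.vid = t.vid.
Matched pairs: 15; unmatched v rows kept: 2.

(45, NU, Yara, 4); (45, OC, Yara, 4); (45, QE, Yara, 4); (54, NU, Pia, 4); (54, OC, Pia, 4); (54, QE, Pia, 4); (87, UI, Ken, 5); (87, NULL, Ken, 5); (187, NU, Alice, 4); (187, OC, Alice, 4); (187, QE, Alice, 4); (197, UI, Ivan, 5); (197, NULL, Ivan, 5); (NULL, JV, NULL, 8); (NULL, SG, NULL, 7); (NULL, UI, Alice, 5); (NULL, NULL, Alice, 5)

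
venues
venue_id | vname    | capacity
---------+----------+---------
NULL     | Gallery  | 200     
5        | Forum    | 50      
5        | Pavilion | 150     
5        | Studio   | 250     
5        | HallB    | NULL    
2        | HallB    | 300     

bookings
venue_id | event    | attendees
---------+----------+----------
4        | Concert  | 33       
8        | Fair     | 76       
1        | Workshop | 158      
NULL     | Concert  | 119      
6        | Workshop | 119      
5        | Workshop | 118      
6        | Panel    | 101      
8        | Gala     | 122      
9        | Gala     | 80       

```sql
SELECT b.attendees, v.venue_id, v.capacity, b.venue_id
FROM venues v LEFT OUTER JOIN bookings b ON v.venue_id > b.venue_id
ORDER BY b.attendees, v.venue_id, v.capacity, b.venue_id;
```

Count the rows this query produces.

LEFT JOIN keeps every row from `venues`; unmatched rows get NULL for `bookings`'s columns.
Matching on v.venue_id > b.venue_id. A NULL in a compared column never satisfies the condition.
- v[0] venue_id=NULL → no match; kept with NULLs on the b side.
- v[1] venue_id=5 → 2 match(es) in b → 2 row(s).
- v[2] venue_id=5 → 2 match(es) in b → 2 row(s).
- v[3] venue_id=5 → 2 match(es) in b → 2 row(s).
- v[4] venue_id=5 → 2 match(es) in b → 2 row(s).
- v[5] venue_id=2 → 1 match(es) in b → 1 row(s).
Total: 9 matched + 1 padded = 10 rows.

10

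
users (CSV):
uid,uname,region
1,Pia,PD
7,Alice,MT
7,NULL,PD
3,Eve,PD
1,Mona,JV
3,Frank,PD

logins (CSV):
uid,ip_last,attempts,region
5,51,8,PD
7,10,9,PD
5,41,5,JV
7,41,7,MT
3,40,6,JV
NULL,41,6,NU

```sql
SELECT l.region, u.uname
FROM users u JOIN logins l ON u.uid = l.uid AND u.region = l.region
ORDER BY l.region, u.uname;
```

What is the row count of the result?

2

INNER JOIN keeps only pairs where the ON condition holds.
Matching on u.uid = l.uid AND u.region = l.region. A NULL in a compared column never satisfies the condition.
Matched pairs: 2.
Total: 2 rows.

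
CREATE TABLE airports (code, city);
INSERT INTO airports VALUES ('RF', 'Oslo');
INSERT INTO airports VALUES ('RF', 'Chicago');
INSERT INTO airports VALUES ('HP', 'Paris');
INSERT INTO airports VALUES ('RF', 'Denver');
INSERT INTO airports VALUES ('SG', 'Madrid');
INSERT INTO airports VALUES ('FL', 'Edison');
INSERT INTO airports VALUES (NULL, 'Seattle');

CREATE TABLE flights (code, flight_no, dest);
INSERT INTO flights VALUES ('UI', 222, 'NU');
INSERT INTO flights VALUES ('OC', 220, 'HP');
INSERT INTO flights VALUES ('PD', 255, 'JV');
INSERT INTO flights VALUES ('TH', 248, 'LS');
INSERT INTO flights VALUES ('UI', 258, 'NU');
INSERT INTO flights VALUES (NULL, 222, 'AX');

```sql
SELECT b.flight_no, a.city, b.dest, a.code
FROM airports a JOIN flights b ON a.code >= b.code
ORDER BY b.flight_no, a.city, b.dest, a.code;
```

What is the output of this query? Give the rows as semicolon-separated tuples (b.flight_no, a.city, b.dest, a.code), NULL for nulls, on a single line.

(220, Chicago, HP, RF); (220, Denver, HP, RF); (220, Madrid, HP, SG); (220, Oslo, HP, RF); (255, Chicago, JV, RF); (255, Denver, JV, RF); (255, Madrid, JV, SG); (255, Oslo, JV, RF)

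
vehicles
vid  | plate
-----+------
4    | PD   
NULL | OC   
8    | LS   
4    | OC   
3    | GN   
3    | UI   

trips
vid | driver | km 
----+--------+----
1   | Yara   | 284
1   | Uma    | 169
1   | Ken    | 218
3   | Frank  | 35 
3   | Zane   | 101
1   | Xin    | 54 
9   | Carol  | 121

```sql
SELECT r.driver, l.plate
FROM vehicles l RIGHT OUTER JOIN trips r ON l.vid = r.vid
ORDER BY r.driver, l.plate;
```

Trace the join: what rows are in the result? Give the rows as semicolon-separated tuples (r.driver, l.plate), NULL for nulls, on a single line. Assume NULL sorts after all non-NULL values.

(Carol, NULL); (Frank, GN); (Frank, UI); (Ken, NULL); (Uma, NULL); (Xin, NULL); (Yara, NULL); (Zane, GN); (Zane, UI)

RIGHT JOIN keeps every row from `trips`; unmatched rows get NULL for `vehicles`'s columns.
Matching on l.vid = r.vid. A NULL in a compared column never satisfies the condition.
Matched pairs: 4; unmatched r rows kept: 5.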